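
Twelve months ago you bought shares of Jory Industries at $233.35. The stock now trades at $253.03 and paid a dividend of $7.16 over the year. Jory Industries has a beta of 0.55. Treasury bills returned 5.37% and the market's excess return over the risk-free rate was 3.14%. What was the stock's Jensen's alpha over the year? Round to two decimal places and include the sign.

+4.41%

Realised HPR = (P1 + D1 − P0) / P0 = (253.03 + 7.16 − 233.35) / 233.35 = 26.84 / 233.35 = 11.5020%
CAPM required = R_f + β·MRP = 5.37% + 0.55 × 3.14% = 7.0970%
α = realised − required = 11.5020% − 7.0970% = +4.41%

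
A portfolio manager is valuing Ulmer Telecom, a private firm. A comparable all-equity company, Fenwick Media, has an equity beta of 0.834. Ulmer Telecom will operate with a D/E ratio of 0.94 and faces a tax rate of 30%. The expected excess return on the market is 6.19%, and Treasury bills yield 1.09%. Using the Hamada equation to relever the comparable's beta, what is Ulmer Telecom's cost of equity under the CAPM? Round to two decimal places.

β_L = β_U × [1 + (1 − t)(D/E)] = 0.834 × [1 + (1 − 0.30) × 0.94]
    = 0.834 × [1 + 0.70 × 0.94] = 0.834 × 1.6580 = 1.3828
E(R) = R_f + β_L × MRP = 1.09% + 1.3828 × 6.19% = 9.65%

9.65%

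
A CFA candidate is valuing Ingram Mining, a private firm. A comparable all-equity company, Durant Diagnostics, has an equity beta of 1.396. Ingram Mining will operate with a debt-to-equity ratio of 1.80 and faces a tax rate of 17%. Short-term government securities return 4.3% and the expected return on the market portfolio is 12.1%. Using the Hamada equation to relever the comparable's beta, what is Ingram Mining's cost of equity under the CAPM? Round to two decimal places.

31.46%

β_L = β_U × [1 + (1 − t)(D/E)] = 1.396 × [1 + (1 − 0.17) × 1.80]
    = 1.396 × [1 + 0.83 × 1.80] = 1.396 × 2.4940 = 3.4816
MRP = 12.1% − 4.3% = 7.80%
E(R) = R_f + β_L × MRP = 4.3% + 3.4816 × 7.8% = 31.46%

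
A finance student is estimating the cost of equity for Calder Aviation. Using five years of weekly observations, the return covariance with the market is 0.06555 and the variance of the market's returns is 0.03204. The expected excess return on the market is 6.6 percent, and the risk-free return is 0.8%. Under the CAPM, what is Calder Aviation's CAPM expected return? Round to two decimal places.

β = Cov(R_i, R_m) / Var(R_m) = 0.06555 / 0.03204 = 2.0459
E(R) = R_f + β × MRP = 0.8% + 2.0459 × 6.6% = 14.30%

14.30%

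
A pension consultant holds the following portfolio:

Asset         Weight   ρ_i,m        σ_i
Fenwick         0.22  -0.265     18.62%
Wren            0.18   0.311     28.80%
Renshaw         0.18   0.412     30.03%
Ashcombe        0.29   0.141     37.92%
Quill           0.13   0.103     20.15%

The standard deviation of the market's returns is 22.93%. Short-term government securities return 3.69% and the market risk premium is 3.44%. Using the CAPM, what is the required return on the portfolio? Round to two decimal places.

4.38%

β_Fenwick = -0.265 × 18.62% / 22.93% = -0.2152
β_Wren = 0.311 × 28.80% / 22.93% = 0.3906
β_Renshaw = 0.412 × 30.03% / 22.93% = 0.5396
β_Ashcombe = 0.141 × 37.92% / 22.93% = 0.2332
β_Quill = 0.103 × 20.15% / 22.93% = 0.0905
β_P = Σ w_i β_i = 0.22×-0.2152 + 0.18×0.3906 + 0.18×0.5396 + 0.29×0.2332 + 0.13×0.0905 = 0.1995
E(R_P) = R_f + β_P × MRP = 3.69% + 0.1995 × 3.44% = 4.38%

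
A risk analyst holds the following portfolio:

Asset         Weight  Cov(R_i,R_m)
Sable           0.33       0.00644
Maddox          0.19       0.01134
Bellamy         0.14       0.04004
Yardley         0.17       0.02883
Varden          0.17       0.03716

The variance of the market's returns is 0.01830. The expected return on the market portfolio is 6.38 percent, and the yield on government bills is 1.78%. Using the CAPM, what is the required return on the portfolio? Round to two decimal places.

7.08%

β_Sable = 0.00644 / 0.01830 = 0.3519
β_Maddox = 0.01134 / 0.01830 = 0.6197
β_Bellamy = 0.04004 / 0.01830 = 2.1880
β_Yardley = 0.02883 / 0.01830 = 1.5754
β_Varden = 0.03716 / 0.01830 = 2.0306
β_P = Σ w_i β_i = 0.33×0.3519 + 0.19×0.6197 + 0.14×2.1880 + 0.17×1.5754 + 0.17×2.0306 = 1.1532
MRP = 6.38% − 1.78% = 4.60%
E(R_P) = R_f + β_P × MRP = 1.78% + 1.1532 × 4.60% = 7.08%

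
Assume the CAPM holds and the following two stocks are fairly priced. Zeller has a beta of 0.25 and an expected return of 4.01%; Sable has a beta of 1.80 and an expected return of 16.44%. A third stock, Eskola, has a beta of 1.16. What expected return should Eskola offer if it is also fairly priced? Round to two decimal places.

MRP (SML slope) = (16.44% − 4.01%) / (1.80 − 0.25) = 12.43% / 1.55 = 8.0194%
R_f (intercept) = 4.01% − 0.25 × 8.0194% = 2.0052%
E(R_Eskola) = R_f + β × MRP = 2.0052% + 1.16 × 8.0194% = 11.31%

11.31%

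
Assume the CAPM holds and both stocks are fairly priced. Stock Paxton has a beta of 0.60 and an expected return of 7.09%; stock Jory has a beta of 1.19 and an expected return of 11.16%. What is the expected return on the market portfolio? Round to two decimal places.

Both satisfy E(R) = R_f + β·MRP, so the slope of the SML is
MRP = (11.16% − 7.09%) / (1.19 − 0.60) = 4.07% / 0.59 = 6.8983%
R_f = E(R_Paxton) − β_Paxton·MRP = 7.09% − 0.60 × 6.8983% = 2.9510%
E(R_m) = R_f + MRP = 2.9510% + 6.8983% = 9.85%

9.85%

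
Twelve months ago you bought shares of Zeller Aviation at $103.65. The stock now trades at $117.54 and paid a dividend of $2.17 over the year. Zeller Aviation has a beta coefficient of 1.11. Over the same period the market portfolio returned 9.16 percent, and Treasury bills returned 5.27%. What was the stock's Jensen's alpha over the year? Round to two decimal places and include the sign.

+5.91%

Realised HPR = (P1 + D1 − P0) / P0 = (117.54 + 2.17 − 103.65) / 103.65 = 16.06 / 103.65 = 15.4945%
MRP = 9.16% − 5.27% = 3.89%
CAPM required = R_f + β·MRP = 5.27% + 1.11 × 3.89% = 9.5879%
α = realised − required = 15.4945% − 9.5879% = +5.91%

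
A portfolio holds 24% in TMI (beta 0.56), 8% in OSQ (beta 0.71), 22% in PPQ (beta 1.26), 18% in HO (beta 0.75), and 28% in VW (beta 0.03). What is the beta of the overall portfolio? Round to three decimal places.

β_P = Σ w_i β_i = 0.24×0.56 + 0.08×0.71 + 0.22×1.26 + 0.18×0.75 + 0.28×0.03 = 0.6118

0.612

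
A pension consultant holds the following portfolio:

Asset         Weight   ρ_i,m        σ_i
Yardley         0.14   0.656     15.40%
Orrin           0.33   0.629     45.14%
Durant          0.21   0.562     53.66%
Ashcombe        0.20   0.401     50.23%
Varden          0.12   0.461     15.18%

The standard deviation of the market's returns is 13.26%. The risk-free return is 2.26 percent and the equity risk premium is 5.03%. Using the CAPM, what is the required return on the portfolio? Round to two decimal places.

β_Yardley = 0.656 × 15.40% / 13.26% = 0.7619
β_Orrin = 0.629 × 45.14% / 13.26% = 2.1413
β_Durant = 0.562 × 53.66% / 13.26% = 2.2743
β_Ashcombe = 0.401 × 50.23% / 13.26% = 1.5190
β_Varden = 0.461 × 15.18% / 13.26% = 0.5278
β_P = Σ w_i β_i = 0.14×0.7619 + 0.33×2.1413 + 0.21×2.2743 + 0.20×1.5190 + 0.12×0.5278 = 1.6580
E(R_P) = R_f + β_P × MRP = 2.26% + 1.6580 × 5.03% = 10.60%

10.60%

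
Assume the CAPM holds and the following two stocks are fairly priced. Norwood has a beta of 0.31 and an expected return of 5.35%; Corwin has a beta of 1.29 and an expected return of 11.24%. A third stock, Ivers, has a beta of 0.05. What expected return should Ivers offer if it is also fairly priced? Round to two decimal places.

3.79%

MRP (SML slope) = (11.24% − 5.35%) / (1.29 − 0.31) = 5.89% / 0.98 = 6.0102%
R_f (intercept) = 5.35% − 0.31 × 6.0102% = 3.4868%
E(R_Ivers) = R_f + β × MRP = 3.4868% + 0.05 × 6.0102% = 3.79%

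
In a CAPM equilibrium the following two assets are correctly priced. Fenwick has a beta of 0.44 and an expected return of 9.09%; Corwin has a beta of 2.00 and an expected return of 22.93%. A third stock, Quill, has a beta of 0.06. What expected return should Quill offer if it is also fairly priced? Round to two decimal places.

5.72%

MRP (SML slope) = (22.93% − 9.09%) / (2.00 − 0.44) = 13.84% / 1.56 = 8.8718%
R_f (intercept) = 9.09% − 0.44 × 8.8718% = 5.1864%
E(R_Quill) = R_f + β × MRP = 5.1864% + 0.06 × 8.8718% = 5.72%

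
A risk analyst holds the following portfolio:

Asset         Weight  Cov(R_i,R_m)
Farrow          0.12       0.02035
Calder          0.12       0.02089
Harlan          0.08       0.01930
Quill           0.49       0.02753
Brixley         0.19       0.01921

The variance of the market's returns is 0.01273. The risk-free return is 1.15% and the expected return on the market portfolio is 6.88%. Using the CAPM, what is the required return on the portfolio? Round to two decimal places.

β_Farrow = 0.02035 / 0.01273 = 1.5986
β_Calder = 0.02089 / 0.01273 = 1.6410
β_Harlan = 0.01930 / 0.01273 = 1.5161
β_Quill = 0.02753 / 0.01273 = 2.1626
β_Brixley = 0.01921 / 0.01273 = 1.5090
β_P = Σ w_i β_i = 0.12×1.5986 + 0.12×1.6410 + 0.08×1.5161 + 0.49×2.1626 + 0.19×1.5090 = 1.8564
MRP = 6.88% − 1.15% = 5.73%
E(R_P) = R_f + β_P × MRP = 1.15% + 1.8564 × 5.73% = 11.79%

11.79%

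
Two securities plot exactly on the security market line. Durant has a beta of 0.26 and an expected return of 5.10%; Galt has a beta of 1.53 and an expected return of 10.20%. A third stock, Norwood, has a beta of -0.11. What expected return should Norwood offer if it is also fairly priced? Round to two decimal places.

3.61%

MRP (SML slope) = (10.20% − 5.10%) / (1.53 − 0.26) = 5.10% / 1.27 = 4.0157%
R_f (intercept) = 5.10% − 0.26 × 4.0157% = 4.0559%
E(R_Norwood) = R_f + β × MRP = 4.0559% + -0.11 × 4.0157% = 3.61%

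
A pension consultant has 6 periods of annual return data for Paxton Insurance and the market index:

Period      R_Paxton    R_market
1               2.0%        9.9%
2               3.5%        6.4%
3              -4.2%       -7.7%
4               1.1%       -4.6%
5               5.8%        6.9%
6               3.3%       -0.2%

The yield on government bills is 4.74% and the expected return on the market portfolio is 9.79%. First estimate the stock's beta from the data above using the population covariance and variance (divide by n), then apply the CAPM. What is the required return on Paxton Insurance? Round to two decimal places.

6.54%

Mean R_i = (2.0 + 3.5 − 4.2 + 1.1 + 5.8 + 3.3) / 6 = 1.9167%
Mean R_m = (9.9 + 6.4 − 7.7 − 4.6 + 6.9 − 0.2) / 6 = 1.7833%
Σ(R_i − R̄_i)(R_m − R̄_m) = 88.3317  ⇒  Cov = 88.3317 / 6 = 14.7220
Σ(R_m − R̄_m)² = 247.9883  ⇒  Var(R_m) = 247.9883 / 6 = 41.3314
β = Cov / Var(R_m) = 14.7220 / 41.3314 = 0.3562
MRP = 9.79% − 4.74% = 5.05%
E(R) = R_f + β × MRP = 4.74% + 0.3562 × 5.05% = 6.54%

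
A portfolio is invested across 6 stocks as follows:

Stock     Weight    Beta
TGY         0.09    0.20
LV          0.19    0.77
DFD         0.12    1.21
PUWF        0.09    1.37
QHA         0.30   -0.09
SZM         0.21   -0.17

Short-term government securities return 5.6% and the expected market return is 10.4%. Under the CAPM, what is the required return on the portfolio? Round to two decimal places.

7.38%

β_P = Σ w_i β_i = 0.09×0.20 + 0.19×0.77 + 0.12×1.21 + 0.09×1.37 + 0.30×-0.09 + 0.21×-0.17 = 0.3701
MRP = 10.4% − 5.6% = 4.80%
E(R_P) = R_f + β_P × MRP = 5.6% + 0.3701 × 4.8% = 7.38%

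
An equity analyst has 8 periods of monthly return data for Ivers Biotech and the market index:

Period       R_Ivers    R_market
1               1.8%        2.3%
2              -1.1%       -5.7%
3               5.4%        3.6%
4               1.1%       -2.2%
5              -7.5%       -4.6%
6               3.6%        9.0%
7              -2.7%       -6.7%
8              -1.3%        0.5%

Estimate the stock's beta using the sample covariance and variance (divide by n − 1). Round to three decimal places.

Mean R_i = (1.8 − 1.1 + 5.4 + 1.1 − 7.5 + 3.6 − 2.7 − 1.3) / 8 = -0.0875%
Mean R_m = (2.3 − 5.7 + 3.6 − 2.2 − 4.6 + 9.0 − 6.7 + 0.5) / 8 = -0.4750%
Σ(R_i − R̄_i)(R_m − R̄_m) = 111.4375  ⇒  Cov = 111.4375 / 7 = 15.9196
Σ(R_m − R̄_m)² = 201.0750  ⇒  Var(R_m) = 201.0750 / 7 = 28.7250
β = Cov / Var(R_m) = 15.9196 / 28.7250 = 0.5542

0.554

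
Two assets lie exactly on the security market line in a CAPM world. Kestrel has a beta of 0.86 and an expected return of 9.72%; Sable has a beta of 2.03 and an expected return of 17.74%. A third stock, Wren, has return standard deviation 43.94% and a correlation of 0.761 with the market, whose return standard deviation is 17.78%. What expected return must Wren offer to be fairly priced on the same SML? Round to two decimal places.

MRP = (17.74% − 9.72%) / (2.03 − 0.86) = 6.8547%
R_f = 9.72% − 0.86 × 6.8547% = 3.8250%
β_Wren = ρ·σ_i/σ_m = 0.761 × 43.94 / 17.78 = 1.8807
E(R_Wren) = R_f + β × MRP = 3.8250% + 1.8807 × 6.8547% = 16.72%

16.72%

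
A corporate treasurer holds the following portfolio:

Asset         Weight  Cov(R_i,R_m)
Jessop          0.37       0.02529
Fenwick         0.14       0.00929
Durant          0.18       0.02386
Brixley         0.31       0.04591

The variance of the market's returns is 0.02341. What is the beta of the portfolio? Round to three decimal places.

1.247

β_Jessop = 0.02529 / 0.02341 = 1.0803
β_Fenwick = 0.00929 / 0.02341 = 0.3968
β_Durant = 0.02386 / 0.02341 = 1.0192
β_Brixley = 0.04591 / 0.02341 = 1.9611
β_P = Σ w_i β_i = 0.37×1.0803 + 0.14×0.3968 + 0.18×1.0192 + 0.31×1.9611 = 1.2467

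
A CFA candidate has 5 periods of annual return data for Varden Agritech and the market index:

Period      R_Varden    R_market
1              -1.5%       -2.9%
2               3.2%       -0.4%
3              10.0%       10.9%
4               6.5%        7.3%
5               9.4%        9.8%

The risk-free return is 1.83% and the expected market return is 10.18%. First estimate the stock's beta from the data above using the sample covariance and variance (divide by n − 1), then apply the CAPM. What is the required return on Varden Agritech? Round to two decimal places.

Mean R_i = (-1.5 + 3.2 + 10.0 + 6.5 + 9.4) / 5 = 5.5200%
Mean R_m = (-2.9 − 0.4 + 10.9 + 7.3 + 9.8) / 5 = 4.9400%
Σ(R_i − R̄_i)(R_m − R̄_m) = 115.2960  ⇒  Cov = 115.2960 / 4 = 28.8240
Σ(R_m − R̄_m)² = 154.6920  ⇒  Var(R_m) = 154.6920 / 4 = 38.6730
β = Cov / Var(R_m) = 28.8240 / 38.6730 = 0.7453
MRP = 10.18% − 1.83% = 8.35%
E(R) = R_f + β × MRP = 1.83% + 0.7453 × 8.35% = 8.05%

8.05%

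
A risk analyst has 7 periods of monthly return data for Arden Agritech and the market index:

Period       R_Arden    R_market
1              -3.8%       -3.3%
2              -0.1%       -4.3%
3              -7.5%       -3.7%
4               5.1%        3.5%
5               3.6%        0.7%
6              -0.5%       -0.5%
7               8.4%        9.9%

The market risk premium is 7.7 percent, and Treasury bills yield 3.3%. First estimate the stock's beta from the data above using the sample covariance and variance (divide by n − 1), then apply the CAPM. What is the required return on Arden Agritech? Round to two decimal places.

10.47%

Mean R_i = (-3.8 − 0.1 − 7.5 + 5.1 + 3.6 − 0.5 + 8.4) / 7 = 0.7429%
Mean R_m = (-3.3 − 4.3 − 3.7 + 3.5 + 0.7 − 0.5 + 9.9) / 7 = 0.3286%
Σ(R_i − R̄_i)(R_m − R̄_m) = 142.7914  ⇒  Cov = 142.7914 / 6 = 23.7986
Σ(R_m − R̄_m)² = 153.3143  ⇒  Var(R_m) = 153.3143 / 6 = 25.5524
β = Cov / Var(R_m) = 23.7986 / 25.5524 = 0.9314
E(R) = R_f + β × MRP = 3.3% + 0.9314 × 7.7% = 10.47%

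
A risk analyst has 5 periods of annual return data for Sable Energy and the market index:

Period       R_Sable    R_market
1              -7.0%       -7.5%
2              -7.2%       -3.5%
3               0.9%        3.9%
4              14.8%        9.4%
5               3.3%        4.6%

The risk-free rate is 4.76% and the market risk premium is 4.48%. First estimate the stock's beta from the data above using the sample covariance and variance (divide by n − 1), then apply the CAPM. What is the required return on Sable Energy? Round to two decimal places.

10.34%

Mean R_i = (-7.0 − 7.2 + 0.9 + 14.8 + 3.3) / 5 = 0.9600%
Mean R_m = (-7.5 − 3.5 + 3.9 + 9.4 + 4.6) / 5 = 1.3800%
Σ(R_i − R̄_i)(R_m − R̄_m) = 228.8860  ⇒  Cov = 228.8860 / 4 = 57.2215
Σ(R_m − R̄_m)² = 183.7080  ⇒  Var(R_m) = 183.7080 / 4 = 45.9270
β = Cov / Var(R_m) = 57.2215 / 45.9270 = 1.2459
E(R) = R_f + β × MRP = 4.76% + 1.2459 × 4.48% = 10.34%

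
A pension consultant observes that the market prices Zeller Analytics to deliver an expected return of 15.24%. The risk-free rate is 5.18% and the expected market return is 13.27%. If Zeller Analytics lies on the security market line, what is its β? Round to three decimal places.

1.244

MRP = 13.27% − 5.18% = 8.09%
β = (E(R) − R_f) / MRP = (15.24% − 5.18%) / 8.09% = 10.06% / 8.09% = 1.244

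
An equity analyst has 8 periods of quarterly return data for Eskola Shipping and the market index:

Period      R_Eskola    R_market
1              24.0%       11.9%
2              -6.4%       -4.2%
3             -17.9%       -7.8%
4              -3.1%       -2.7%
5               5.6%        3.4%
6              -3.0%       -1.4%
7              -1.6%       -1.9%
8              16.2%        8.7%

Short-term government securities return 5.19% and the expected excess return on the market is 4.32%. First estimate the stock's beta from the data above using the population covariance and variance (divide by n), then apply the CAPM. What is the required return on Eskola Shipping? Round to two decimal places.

13.64%

Mean R_i = (24.0 − 6.4 − 17.9 − 3.1 + 5.6 − 3.0 − 1.6 + 16.2) / 8 = 1.7250%
Mean R_m = (11.9 − 4.2 − 7.8 − 2.7 + 3.4 − 1.4 − 1.9 + 8.7) / 8 = 0.7500%
Σ(R_i − R̄_i)(R_m − R̄_m) = 617.3400  ⇒  Cov = 617.3400 / 8 = 77.1675
Σ(R_m − R̄_m)² = 315.7000  ⇒  Var(R_m) = 315.7000 / 8 = 39.4625
β = Cov / Var(R_m) = 77.1675 / 39.4625 = 1.9555
E(R) = R_f + β × MRP = 5.19% + 1.9555 × 4.32% = 13.64%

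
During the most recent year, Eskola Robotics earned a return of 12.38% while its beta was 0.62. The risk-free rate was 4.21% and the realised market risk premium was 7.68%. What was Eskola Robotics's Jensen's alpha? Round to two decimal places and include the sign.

+3.41%

CAPM benchmark = R_f + β(R_m − R_f) = 4.21% + 0.62 × 7.68% = 8.9716%
α = actual − benchmark = 12.38% − 8.9716% = +3.41%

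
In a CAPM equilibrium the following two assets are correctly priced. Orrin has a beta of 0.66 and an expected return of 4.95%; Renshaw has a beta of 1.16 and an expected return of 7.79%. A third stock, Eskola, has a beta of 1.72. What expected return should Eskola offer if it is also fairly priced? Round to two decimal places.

10.97%

MRP (SML slope) = (7.79% − 4.95%) / (1.16 − 0.66) = 2.84% / 0.50 = 5.6800%
R_f (intercept) = 4.95% − 0.66 × 5.6800% = 1.2012%
E(R_Eskola) = R_f + β × MRP = 1.2012% + 1.72 × 5.6800% = 10.97%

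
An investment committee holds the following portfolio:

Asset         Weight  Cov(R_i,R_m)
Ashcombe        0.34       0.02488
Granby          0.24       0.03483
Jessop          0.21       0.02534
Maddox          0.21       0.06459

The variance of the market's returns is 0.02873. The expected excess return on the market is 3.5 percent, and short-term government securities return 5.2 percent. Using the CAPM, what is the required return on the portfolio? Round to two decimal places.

9.55%

β_Ashcombe = 0.02488 / 0.02873 = 0.8660
β_Granby = 0.03483 / 0.02873 = 1.2123
β_Jessop = 0.02534 / 0.02873 = 0.8820
β_Maddox = 0.06459 / 0.02873 = 2.2482
β_P = Σ w_i β_i = 0.34×0.8660 + 0.24×1.2123 + 0.21×0.8820 + 0.21×2.2482 = 1.2427
E(R_P) = R_f + β_P × MRP = 5.2% + 1.2427 × 3.5% = 9.55%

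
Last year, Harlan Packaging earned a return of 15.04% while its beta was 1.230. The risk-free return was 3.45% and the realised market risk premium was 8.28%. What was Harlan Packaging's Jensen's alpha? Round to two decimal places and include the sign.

CAPM benchmark = R_f + β(R_m − R_f) = 3.45% + 1.230 × 8.28% = 13.63440%
α = actual − benchmark = 15.04% − 13.63440% = +1.41%

+1.41%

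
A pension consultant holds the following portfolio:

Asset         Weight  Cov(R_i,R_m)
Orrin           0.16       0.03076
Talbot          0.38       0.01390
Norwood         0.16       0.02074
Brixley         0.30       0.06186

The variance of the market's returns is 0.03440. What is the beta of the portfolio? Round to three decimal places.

β_Orrin = 0.03076 / 0.03440 = 0.8942
β_Talbot = 0.01390 / 0.03440 = 0.4041
β_Norwood = 0.02074 / 0.03440 = 0.6029
β_Brixley = 0.06186 / 0.03440 = 1.7983
β_P = Σ w_i β_i = 0.16×0.8942 + 0.38×0.4041 + 0.16×0.6029 + 0.30×1.7983 = 0.9326

0.933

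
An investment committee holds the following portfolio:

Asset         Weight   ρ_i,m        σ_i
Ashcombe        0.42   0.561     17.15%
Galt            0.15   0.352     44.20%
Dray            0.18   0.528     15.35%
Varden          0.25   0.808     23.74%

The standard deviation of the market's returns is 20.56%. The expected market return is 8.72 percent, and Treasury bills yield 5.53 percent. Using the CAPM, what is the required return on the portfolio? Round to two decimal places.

β_Ashcombe = 0.561 × 17.15% / 20.56% = 0.4680
β_Galt = 0.352 × 44.20% / 20.56% = 0.7567
β_Dray = 0.528 × 15.35% / 20.56% = 0.3942
β_Varden = 0.808 × 23.74% / 20.56% = 0.9330
β_P = Σ w_i β_i = 0.42×0.4680 + 0.15×0.7567 + 0.18×0.3942 + 0.25×0.9330 = 0.6143
MRP = 8.72% − 5.53% = 3.19%
E(R_P) = R_f + β_P × MRP = 5.53% + 0.6143 × 3.19% = 7.49%

7.49%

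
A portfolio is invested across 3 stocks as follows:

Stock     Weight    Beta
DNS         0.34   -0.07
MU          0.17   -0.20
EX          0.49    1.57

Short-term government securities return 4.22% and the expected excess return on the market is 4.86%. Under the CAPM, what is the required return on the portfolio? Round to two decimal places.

7.68%

β_P = Σ w_i β_i = 0.34×-0.07 + 0.17×-0.20 + 0.49×1.57 = 0.7115
E(R_P) = R_f + β_P × MRP = 4.22% + 0.7115 × 4.86% = 7.68%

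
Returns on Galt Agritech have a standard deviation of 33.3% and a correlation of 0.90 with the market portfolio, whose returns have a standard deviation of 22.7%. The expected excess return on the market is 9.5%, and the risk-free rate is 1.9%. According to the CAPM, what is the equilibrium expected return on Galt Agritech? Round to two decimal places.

β = ρ × σ_i / σ_m = 0.90 × 33.3% / 22.7% = 1.3203
E(R) = 1.9% + 1.3203 × 9.5% = 14.44%

14.44%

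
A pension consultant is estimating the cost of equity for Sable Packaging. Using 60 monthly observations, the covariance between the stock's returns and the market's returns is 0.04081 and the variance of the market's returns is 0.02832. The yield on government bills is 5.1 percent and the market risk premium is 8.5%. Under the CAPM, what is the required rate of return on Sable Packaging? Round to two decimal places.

β = Cov(R_i, R_m) / Var(R_m) = 0.04081 / 0.02832 = 1.4410
E(R) = R_f + β × MRP = 5.1% + 1.4410 × 8.5% = 17.35%

17.35%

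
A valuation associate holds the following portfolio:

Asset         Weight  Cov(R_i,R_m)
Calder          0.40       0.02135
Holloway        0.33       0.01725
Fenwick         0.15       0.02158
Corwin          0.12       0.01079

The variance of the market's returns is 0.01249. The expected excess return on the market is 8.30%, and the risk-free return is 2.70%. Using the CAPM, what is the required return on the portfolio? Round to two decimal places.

15.17%

β_Calder = 0.02135 / 0.01249 = 1.7094
β_Holloway = 0.01725 / 0.01249 = 1.3811
β_Fenwick = 0.02158 / 0.01249 = 1.7278
β_Corwin = 0.01079 / 0.01249 = 0.8639
β_P = Σ w_i β_i = 0.40×1.7094 + 0.33×1.3811 + 0.15×1.7278 + 0.12×0.8639 = 1.5024
E(R_P) = R_f + β_P × MRP = 2.70% + 1.5024 × 8.30% = 15.17%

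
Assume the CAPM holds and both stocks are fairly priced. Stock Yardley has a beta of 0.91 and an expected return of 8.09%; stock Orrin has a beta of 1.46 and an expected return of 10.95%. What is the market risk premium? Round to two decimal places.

Both satisfy E(R) = R_f + β·MRP, so the slope of the SML is
MRP = (10.95% − 8.09%) / (1.46 − 0.91) = 2.86% / 0.55 = 5.2000%

5.20%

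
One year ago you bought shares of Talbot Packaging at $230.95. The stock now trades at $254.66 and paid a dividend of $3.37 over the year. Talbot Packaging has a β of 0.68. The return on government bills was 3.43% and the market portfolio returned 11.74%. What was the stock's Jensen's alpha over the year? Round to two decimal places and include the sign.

Realised HPR = (P1 + D1 − P0) / P0 = (254.66 + 3.37 − 230.95) / 230.95 = 27.08 / 230.95 = 11.7255%
MRP = 11.74% − 3.43% = 8.31%
CAPM required = R_f + β·MRP = 3.43% + 0.68 × 8.31% = 9.0808%
α = realised − required = 11.7255% − 9.0808% = +2.64%

+2.64%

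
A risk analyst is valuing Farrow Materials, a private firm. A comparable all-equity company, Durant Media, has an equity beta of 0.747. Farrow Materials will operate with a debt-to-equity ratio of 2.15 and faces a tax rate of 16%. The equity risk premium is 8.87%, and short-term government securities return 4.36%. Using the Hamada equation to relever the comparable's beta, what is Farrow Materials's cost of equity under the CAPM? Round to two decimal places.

22.95%

β_L = β_U × [1 + (1 − t)(D/E)] = 0.747 × [1 + (1 − 0.16) × 2.15]
    = 0.747 × [1 + 0.84 × 2.15] = 0.747 × 2.8060 = 2.0961
E(R) = R_f + β_L × MRP = 4.36% + 2.0961 × 8.87% = 22.95%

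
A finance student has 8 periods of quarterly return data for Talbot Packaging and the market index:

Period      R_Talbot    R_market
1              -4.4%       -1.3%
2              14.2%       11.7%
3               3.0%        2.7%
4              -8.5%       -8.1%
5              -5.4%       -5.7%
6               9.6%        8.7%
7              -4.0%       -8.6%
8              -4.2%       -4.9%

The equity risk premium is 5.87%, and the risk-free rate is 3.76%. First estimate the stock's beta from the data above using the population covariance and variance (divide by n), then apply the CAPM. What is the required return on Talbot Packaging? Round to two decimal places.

Mean R_i = (-4.4 + 14.2 + 3.0 − 8.5 − 5.4 + 9.6 − 4.0 − 4.2) / 8 = 0.0375%
Mean R_m = (-1.3 + 11.7 + 2.7 − 8.1 − 5.7 + 8.7 − 8.6 − 4.9) / 8 = -0.6875%
Σ(R_i − R̄_i)(R_m − R̄_m) = 418.2963  ⇒  Cov = 418.2963 / 8 = 52.2870
Σ(R_m − R̄_m)² = 413.8488  ⇒  Var(R_m) = 413.8488 / 8 = 51.7311
β = Cov / Var(R_m) = 52.2870 / 51.7311 = 1.0107
E(R) = R_f + β × MRP = 3.76% + 1.0107 × 5.87% = 9.69%

9.69%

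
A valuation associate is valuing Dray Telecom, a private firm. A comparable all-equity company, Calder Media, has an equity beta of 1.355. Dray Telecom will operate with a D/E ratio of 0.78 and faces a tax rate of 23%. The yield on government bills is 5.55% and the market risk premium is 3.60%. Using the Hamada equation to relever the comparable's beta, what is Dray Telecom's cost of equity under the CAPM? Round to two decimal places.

β_L = β_U × [1 + (1 − t)(D/E)] = 1.355 × [1 + (1 − 0.23) × 0.78]
    = 1.355 × [1 + 0.77 × 0.78] = 1.355 × 1.6006 = 2.1688
E(R) = R_f + β_L × MRP = 5.55% + 2.1688 × 3.60% = 13.36%

13.36%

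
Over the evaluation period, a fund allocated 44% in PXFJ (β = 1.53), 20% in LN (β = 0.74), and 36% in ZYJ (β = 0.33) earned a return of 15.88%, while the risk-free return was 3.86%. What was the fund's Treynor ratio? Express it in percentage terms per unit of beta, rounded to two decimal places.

β_P = 0.44×1.53 + 0.20×0.74 + 0.36×0.33 = 0.9400
Treynor = (R_P − R_f) / β_P = (15.88% − 3.86%) / 0.9400 = 12.02% / 0.9400 = 12.79%

12.79%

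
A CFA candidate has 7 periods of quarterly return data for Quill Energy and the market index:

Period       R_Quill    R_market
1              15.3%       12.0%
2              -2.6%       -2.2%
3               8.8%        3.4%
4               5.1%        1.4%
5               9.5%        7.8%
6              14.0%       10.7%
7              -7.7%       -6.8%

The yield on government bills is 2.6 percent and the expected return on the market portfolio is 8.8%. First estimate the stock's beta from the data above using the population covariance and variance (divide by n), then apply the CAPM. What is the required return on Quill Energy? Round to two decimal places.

Mean R_i = (15.3 − 2.6 + 8.8 + 5.1 + 9.5 + 14.0 − 7.7) / 7 = 6.0571%
Mean R_m = (12.0 − 2.2 + 3.4 + 1.4 + 7.8 + 10.7 − 6.8) / 7 = 3.7571%
Σ(R_i − R̄_i)(R_m − R̄_m) = 343.3371  ⇒  Cov = 343.3371 / 7 = 49.0482
Σ(R_m − R̄_m)² = 285.1171  ⇒  Var(R_m) = 285.1171 / 7 = 40.7310
β = Cov / Var(R_m) = 49.0482 / 40.7310 = 1.2042
MRP = 8.8% − 2.6% = 6.20%
E(R) = R_f + β × MRP = 2.6% + 1.2042 × 6.2% = 10.07%

10.07%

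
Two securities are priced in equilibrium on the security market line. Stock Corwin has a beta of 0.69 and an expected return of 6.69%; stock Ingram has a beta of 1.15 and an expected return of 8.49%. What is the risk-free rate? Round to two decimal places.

Both satisfy E(R) = R_f + β·MRP, so the slope of the SML is
MRP = (8.49% − 6.69%) / (1.15 − 0.69) = 1.80% / 0.46 = 3.9130%
R_f = E(R_Corwin) − β_Corwin·MRP = 6.69% − 0.69 × 3.9130% = 3.9900%

3.99%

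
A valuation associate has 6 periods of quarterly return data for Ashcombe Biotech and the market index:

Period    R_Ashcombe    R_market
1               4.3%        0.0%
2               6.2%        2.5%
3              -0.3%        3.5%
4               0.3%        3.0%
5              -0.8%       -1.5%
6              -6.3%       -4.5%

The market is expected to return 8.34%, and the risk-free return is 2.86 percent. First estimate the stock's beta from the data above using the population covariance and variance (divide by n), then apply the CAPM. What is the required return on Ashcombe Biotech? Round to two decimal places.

7.74%

Mean R_i = (4.3 + 6.2 − 0.3 + 0.3 − 0.8 − 6.3) / 6 = 0.5667%
Mean R_m = (0.0 + 2.5 + 3.5 + 3.0 − 1.5 − 4.5) / 6 = 0.5000%
Σ(R_i − R̄_i)(R_m − R̄_m) = 43.2000  ⇒  Cov = 43.2000 / 6 = 7.2000
Σ(R_m − R̄_m)² = 48.5000  ⇒  Var(R_m) = 48.5000 / 6 = 8.0833
β = Cov / Var(R_m) = 7.2000 / 8.0833 = 0.8907
MRP = 8.34% − 2.86% = 5.48%
E(R) = R_f + β × MRP = 2.86% + 0.8907 × 5.48% = 7.74%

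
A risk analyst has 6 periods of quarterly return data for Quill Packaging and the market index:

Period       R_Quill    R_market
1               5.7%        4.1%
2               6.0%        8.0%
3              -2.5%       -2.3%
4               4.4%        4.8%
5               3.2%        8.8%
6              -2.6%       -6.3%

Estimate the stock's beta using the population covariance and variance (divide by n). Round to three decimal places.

0.576

Mean R_i = (5.7 + 6.0 − 2.5 + 4.4 + 3.2 − 2.6) / 6 = 2.3667%
Mean R_m = (4.1 + 8.0 − 2.3 + 4.8 + 8.8 − 6.3) / 6 = 2.8500%
Σ(R_i − R̄_i)(R_m − R̄_m) = 102.3100  ⇒  Cov = 102.3100 / 6 = 17.0517
Σ(R_m − R̄_m)² = 177.5350  ⇒  Var(R_m) = 177.5350 / 6 = 29.5892
β = Cov / Var(R_m) = 17.0517 / 29.5892 = 0.5763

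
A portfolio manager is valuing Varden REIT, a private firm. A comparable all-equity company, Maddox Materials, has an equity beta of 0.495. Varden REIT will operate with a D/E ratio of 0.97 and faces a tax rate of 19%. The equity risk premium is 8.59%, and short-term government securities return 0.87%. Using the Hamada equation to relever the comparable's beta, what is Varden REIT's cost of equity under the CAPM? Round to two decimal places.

8.46%

β_L = β_U × [1 + (1 − t)(D/E)] = 0.495 × [1 + (1 − 0.19) × 0.97]
    = 0.495 × [1 + 0.81 × 0.97] = 0.495 × 1.7857 = 0.8839
E(R) = R_f + β_L × MRP = 0.87% + 0.8839 × 8.59% = 8.46%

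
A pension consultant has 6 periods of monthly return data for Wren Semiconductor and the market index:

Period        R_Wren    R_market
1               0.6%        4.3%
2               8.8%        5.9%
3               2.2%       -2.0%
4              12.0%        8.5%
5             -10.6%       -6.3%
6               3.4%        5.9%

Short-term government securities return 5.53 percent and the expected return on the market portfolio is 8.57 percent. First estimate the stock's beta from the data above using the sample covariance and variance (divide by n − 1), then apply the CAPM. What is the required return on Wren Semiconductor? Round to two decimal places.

9.23%

Mean R_i = (0.6 + 8.8 + 2.2 + 12.0 − 10.6 + 3.4) / 6 = 2.7333%
Mean R_m = (4.3 + 5.9 − 2.0 + 8.5 − 6.3 + 5.9) / 6 = 2.7167%
Σ(R_i − R̄_i)(R_m − R̄_m) = 194.3867  ⇒  Cov = 194.3867 / 5 = 38.8773
Σ(R_m − R̄_m)² = 159.7683  ⇒  Var(R_m) = 159.7683 / 5 = 31.9537
β = Cov / Var(R_m) = 38.8773 / 31.9537 = 1.2167
MRP = 8.57% − 5.53% = 3.04%
E(R) = R_f + β × MRP = 5.53% + 1.2167 × 3.04% = 9.23%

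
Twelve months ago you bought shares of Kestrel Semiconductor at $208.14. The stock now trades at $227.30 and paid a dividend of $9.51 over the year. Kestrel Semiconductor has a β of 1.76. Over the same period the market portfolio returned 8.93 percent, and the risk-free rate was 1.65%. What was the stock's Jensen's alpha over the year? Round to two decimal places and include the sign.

Realised HPR = (P1 + D1 − P0) / P0 = (227.30 + 9.51 − 208.14) / 208.14 = 28.67 / 208.14 = 13.7744%
MRP = 8.93% − 1.65% = 7.28%
CAPM required = R_f + β·MRP = 1.65% + 1.76 × 7.28% = 14.4628%
α = realised − required = 13.7744% − 14.4628% = -0.69%

-0.69%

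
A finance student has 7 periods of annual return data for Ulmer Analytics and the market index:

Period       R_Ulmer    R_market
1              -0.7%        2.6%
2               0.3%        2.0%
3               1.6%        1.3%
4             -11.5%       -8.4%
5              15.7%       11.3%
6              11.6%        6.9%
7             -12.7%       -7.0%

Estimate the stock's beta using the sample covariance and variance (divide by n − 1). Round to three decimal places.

1.479

Mean R_i = (-0.7 + 0.3 + 1.6 − 11.5 + 15.7 + 11.6 − 12.7) / 7 = 0.6143%
Mean R_m = (2.6 + 2.0 + 1.3 − 8.4 + 11.3 + 6.9 − 7.0) / 7 = 1.2429%
Σ(R_i − R̄_i)(R_m − R̄_m) = 438.4657  ⇒  Cov = 438.4657 / 6 = 73.0776
Σ(R_m − R̄_m)² = 296.4971  ⇒  Var(R_m) = 296.4971 / 6 = 49.4162
β = Cov / Var(R_m) = 73.0776 / 49.4162 = 1.4788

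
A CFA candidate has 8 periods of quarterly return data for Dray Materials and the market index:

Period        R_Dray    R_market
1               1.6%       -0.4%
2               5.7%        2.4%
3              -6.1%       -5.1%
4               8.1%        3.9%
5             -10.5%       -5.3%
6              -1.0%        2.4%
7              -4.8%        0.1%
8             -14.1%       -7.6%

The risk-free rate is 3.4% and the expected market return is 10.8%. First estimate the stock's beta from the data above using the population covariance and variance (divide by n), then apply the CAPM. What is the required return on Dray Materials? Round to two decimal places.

Mean R_i = (1.6 + 5.7 − 6.1 + 8.1 − 10.5 − 1.0 − 4.8 − 14.1) / 8 = -2.6375%
Mean R_m = (-0.4 + 2.4 − 5.1 + 3.9 − 5.3 + 2.4 + 0.1 − 7.6) / 8 = -1.2000%
Σ(R_i − R̄_i)(R_m − R̄_m) = 210.3500  ⇒  Cov = 210.3500 / 8 = 26.2938
Σ(R_m − R̄_m)² = 127.2400  ⇒  Var(R_m) = 127.2400 / 8 = 15.9050
β = Cov / Var(R_m) = 26.2938 / 15.9050 = 1.6532
MRP = 10.8% − 3.4% = 7.40%
E(R) = R_f + β × MRP = 3.4% + 1.6532 × 7.4% = 15.63%

15.63%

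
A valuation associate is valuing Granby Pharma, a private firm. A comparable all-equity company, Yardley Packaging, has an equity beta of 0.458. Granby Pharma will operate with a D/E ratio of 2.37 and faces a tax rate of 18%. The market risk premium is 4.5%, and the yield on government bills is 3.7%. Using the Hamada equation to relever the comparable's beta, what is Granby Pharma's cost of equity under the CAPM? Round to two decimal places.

9.77%

β_L = β_U × [1 + (1 − t)(D/E)] = 0.458 × [1 + (1 − 0.18) × 2.37]
    = 0.458 × [1 + 0.82 × 2.37] = 0.458 × 2.9434 = 1.3481
E(R) = R_f + β_L × MRP = 3.7% + 1.3481 × 4.5% = 9.77%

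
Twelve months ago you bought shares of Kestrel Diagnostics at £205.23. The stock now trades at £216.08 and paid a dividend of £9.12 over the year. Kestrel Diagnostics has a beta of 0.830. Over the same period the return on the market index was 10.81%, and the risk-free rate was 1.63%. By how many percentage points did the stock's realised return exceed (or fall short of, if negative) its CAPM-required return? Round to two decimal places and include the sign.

Realised HPR = (P1 + D1 − P0) / P0 = (216.08 + 9.12 − 205.23) / 205.23 = 19.97 / 205.23 = 9.7305%
MRP = 10.81% − 1.63% = 9.18%
CAPM required = R_f + β·MRP = 1.63% + 0.830 × 9.18% = 9.24940%
α = realised − required = 9.7305% − 9.24940% = +0.48%

+0.48%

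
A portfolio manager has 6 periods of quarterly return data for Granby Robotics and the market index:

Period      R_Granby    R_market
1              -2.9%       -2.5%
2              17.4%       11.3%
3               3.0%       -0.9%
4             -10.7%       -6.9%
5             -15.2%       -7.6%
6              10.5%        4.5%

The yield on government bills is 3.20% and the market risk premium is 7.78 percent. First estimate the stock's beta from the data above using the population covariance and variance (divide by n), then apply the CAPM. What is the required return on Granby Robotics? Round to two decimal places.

16.34%

Mean R_i = (-2.9 + 17.4 + 3.0 − 10.7 − 15.2 + 10.5) / 6 = 0.3500%
Mean R_m = (-2.5 + 11.3 − 0.9 − 6.9 − 7.6 + 4.5) / 6 = -0.3500%
Σ(R_i − R̄_i)(R_m − R̄_m) = 438.5050  ⇒  Cov = 438.5050 / 6 = 73.0842
Σ(R_m − R̄_m)² = 259.6350  ⇒  Var(R_m) = 259.6350 / 6 = 43.2725
β = Cov / Var(R_m) = 73.0842 / 43.2725 = 1.6889
E(R) = R_f + β × MRP = 3.20% + 1.6889 × 7.78% = 16.34%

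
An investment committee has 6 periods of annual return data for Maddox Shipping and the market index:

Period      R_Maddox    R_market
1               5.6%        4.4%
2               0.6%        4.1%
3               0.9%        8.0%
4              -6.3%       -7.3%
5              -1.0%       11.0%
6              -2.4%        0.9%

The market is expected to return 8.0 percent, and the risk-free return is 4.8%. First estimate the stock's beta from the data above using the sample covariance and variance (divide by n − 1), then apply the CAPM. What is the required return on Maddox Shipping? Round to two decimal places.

Mean R_i = (5.6 + 0.6 + 0.9 − 6.3 − 1.0 − 2.4) / 6 = -0.4333%
Mean R_m = (4.4 + 4.1 + 8.0 − 7.3 + 11.0 + 0.9) / 6 = 3.5167%
Σ(R_i − R̄_i)(R_m − R̄_m) = 76.2733  ⇒  Cov = 76.2733 / 5 = 15.2547
Σ(R_m − R̄_m)² = 201.0683  ⇒  Var(R_m) = 201.0683 / 5 = 40.2137
β = Cov / Var(R_m) = 15.2547 / 40.2137 = 0.3793
MRP = 8.0% − 4.8% = 3.20%
E(R) = R_f + β × MRP = 4.8% + 0.3793 × 3.2% = 6.01%

6.01%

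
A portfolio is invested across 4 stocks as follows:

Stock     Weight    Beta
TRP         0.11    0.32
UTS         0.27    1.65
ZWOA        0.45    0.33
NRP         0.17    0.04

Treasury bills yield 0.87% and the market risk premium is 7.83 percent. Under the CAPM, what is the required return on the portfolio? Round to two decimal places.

β_P = Σ w_i β_i = 0.11×0.32 + 0.27×1.65 + 0.45×0.33 + 0.17×0.04 = 0.6360
E(R_P) = R_f + β_P × MRP = 0.87% + 0.6360 × 7.83% = 5.85%

5.85%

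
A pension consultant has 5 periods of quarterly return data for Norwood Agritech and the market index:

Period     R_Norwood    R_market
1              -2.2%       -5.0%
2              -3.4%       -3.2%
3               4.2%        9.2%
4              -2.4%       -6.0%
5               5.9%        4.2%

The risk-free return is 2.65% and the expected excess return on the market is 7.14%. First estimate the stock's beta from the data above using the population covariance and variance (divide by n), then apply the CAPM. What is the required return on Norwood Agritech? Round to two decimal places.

6.77%

Mean R_i = (-2.2 − 3.4 + 4.2 − 2.4 + 5.9) / 5 = 0.4200%
Mean R_m = (-5.0 − 3.2 + 9.2 − 6.0 + 4.2) / 5 = -0.1600%
Σ(R_i − R̄_i)(R_m − R̄_m) = 100.0360  ⇒  Cov = 100.0360 / 5 = 20.0072
Σ(R_m − R̄_m)² = 173.3920  ⇒  Var(R_m) = 173.3920 / 5 = 34.6784
β = Cov / Var(R_m) = 20.0072 / 34.6784 = 0.5769
E(R) = R_f + β × MRP = 2.65% + 0.5769 × 7.14% = 6.77%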